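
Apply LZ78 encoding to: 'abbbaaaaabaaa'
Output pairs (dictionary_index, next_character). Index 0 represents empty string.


LZ78 encoding steps:
Dictionary: {0: ''}
Step 1: w='' (idx 0), next='a' -> output (0, 'a'), add 'a' as idx 1
Step 2: w='' (idx 0), next='b' -> output (0, 'b'), add 'b' as idx 2
Step 3: w='b' (idx 2), next='b' -> output (2, 'b'), add 'bb' as idx 3
Step 4: w='a' (idx 1), next='a' -> output (1, 'a'), add 'aa' as idx 4
Step 5: w='aa' (idx 4), next='a' -> output (4, 'a'), add 'aaa' as idx 5
Step 6: w='b' (idx 2), next='a' -> output (2, 'a'), add 'ba' as idx 6
Step 7: w='aa' (idx 4), end of input -> output (4, '')


Encoded: [(0, 'a'), (0, 'b'), (2, 'b'), (1, 'a'), (4, 'a'), (2, 'a'), (4, '')]


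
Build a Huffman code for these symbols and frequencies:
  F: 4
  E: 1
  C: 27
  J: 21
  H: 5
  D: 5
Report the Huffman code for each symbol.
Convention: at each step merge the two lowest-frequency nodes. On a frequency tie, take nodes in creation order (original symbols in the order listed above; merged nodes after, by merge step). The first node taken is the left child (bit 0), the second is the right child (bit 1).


Huffman tree construction:
Step 1: Merge E(1) + F(4) = 5
Step 2: Merge H(5) + D(5) = 10
Step 3: Merge (E+F)(5) + (H+D)(10) = 15
Step 4: Merge ((E+F)+(H+D))(15) + J(21) = 36
Step 5: Merge C(27) + (((E+F)+(H+D))+J)(36) = 63
Read each symbol's code off the tree from the root (left child = 0, right child = 1).

Codes:
  F: 1001 (length 4)
  E: 1000 (length 4)
  C: 0 (length 1)
  J: 11 (length 2)
  H: 1010 (length 4)
  D: 1011 (length 4)
Average code length: 129/63 = 2.0476 bits/symbol


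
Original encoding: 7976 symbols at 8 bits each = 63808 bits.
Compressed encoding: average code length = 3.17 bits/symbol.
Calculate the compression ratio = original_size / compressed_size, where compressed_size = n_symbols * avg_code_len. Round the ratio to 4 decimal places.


original_size = n_symbols * orig_bits = 7976 * 8 = 63808 bits
compressed_size = n_symbols * avg_code_len = 7976 * 3.17 = 25283.92 bits
ratio = original_size / compressed_size = 63808 / 25283.92 = 2.5237

Compression ratio = 2.5237


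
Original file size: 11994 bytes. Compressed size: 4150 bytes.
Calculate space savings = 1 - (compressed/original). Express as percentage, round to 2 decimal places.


ratio = compressed/original = 4150/11994 = 0.346006
savings = 1 - ratio = 1 - 0.346006 = 0.653994
as a percentage: 0.653994 * 100 = 65.4%

Space savings = 1 - 4150/11994 = 65.4%


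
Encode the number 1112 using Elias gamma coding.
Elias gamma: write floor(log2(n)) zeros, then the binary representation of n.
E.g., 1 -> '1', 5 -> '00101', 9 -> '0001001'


num_bits = floor(log2(1112)) + 1 = 11
leading_zeros = num_bits - 1 = 10
binary(1112) = 10001011000

Elias gamma(1112) = '0000000000' + '10001011000' = 000000000010001011000 (21 bits)


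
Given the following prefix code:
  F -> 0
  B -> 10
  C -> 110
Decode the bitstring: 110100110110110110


Decoding step by step:
Bits 110 -> C
Bits 10 -> B
Bits 0 -> F
Bits 110 -> C
Bits 110 -> C
Bits 110 -> C
Bits 110 -> C


Decoded message: CBFCCCC


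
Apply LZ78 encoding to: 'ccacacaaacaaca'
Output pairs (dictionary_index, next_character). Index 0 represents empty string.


LZ78 encoding steps:
Dictionary: {0: ''}
Step 1: w='' (idx 0), next='c' -> output (0, 'c'), add 'c' as idx 1
Step 2: w='c' (idx 1), next='a' -> output (1, 'a'), add 'ca' as idx 2
Step 3: w='ca' (idx 2), next='c' -> output (2, 'c'), add 'cac' as idx 3
Step 4: w='' (idx 0), next='a' -> output (0, 'a'), add 'a' as idx 4
Step 5: w='a' (idx 4), next='a' -> output (4, 'a'), add 'aa' as idx 5
Step 6: w='ca' (idx 2), next='a' -> output (2, 'a'), add 'caa' as idx 6
Step 7: w='ca' (idx 2), end of input -> output (2, '')


Encoded: [(0, 'c'), (1, 'a'), (2, 'c'), (0, 'a'), (4, 'a'), (2, 'a'), (2, '')]


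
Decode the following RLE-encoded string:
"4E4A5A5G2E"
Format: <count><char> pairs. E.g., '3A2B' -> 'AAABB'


Expanding each <count><char> pair:
  4E -> 'EEEE'
  4A -> 'AAAA'
  5A -> 'AAAAA'
  5G -> 'GGGGG'
  2E -> 'EE'

Decoded = EEEEAAAAAAAAAGGGGGEE


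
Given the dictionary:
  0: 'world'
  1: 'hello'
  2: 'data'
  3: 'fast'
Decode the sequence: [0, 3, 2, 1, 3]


Look up each index in the dictionary:
  0 -> 'world'
  3 -> 'fast'
  2 -> 'data'
  1 -> 'hello'
  3 -> 'fast'

Decoded: "world fast data hello fast"


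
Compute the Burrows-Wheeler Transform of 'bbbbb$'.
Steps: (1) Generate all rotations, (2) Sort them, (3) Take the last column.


Rotations (sorted):
  0: $bbbbb -> last char: b
  1: b$bbbb -> last char: b
  2: bb$bbb -> last char: b
  3: bbb$bb -> last char: b
  4: bbbb$b -> last char: b
  5: bbbbb$ -> last char: $


BWT = bbbbb$


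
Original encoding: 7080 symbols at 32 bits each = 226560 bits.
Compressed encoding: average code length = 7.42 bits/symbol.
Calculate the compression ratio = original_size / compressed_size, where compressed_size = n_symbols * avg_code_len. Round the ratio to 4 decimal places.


original_size = n_symbols * orig_bits = 7080 * 32 = 226560 bits
compressed_size = n_symbols * avg_code_len = 7080 * 7.42 = 52533.6 bits
ratio = original_size / compressed_size = 226560 / 52533.6 = 4.3127

Compression ratio = 4.3127


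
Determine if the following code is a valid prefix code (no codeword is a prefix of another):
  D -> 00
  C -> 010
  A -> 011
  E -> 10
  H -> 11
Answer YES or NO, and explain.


Checking each pair (does one codeword prefix another?):
  D='00' vs C='010': no prefix
  D='00' vs A='011': no prefix
  D='00' vs E='10': no prefix
  D='00' vs H='11': no prefix
  C='010' vs D='00': no prefix
  C='010' vs A='011': no prefix
  C='010' vs E='10': no prefix
  C='010' vs H='11': no prefix
  A='011' vs D='00': no prefix
  A='011' vs C='010': no prefix
  A='011' vs E='10': no prefix
  A='011' vs H='11': no prefix
  E='10' vs D='00': no prefix
  E='10' vs C='010': no prefix
  E='10' vs A='011': no prefix
  E='10' vs H='11': no prefix
  H='11' vs D='00': no prefix
  H='11' vs C='010': no prefix
  H='11' vs A='011': no prefix
  H='11' vs E='10': no prefix
No violation found over all pairs.

YES -- this is a valid prefix code. No codeword is a prefix of any other codeword.


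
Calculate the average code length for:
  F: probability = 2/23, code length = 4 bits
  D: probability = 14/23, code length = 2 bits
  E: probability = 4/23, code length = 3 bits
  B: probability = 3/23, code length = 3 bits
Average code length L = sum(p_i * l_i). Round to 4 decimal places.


Weighted contributions p_i * l_i:
  F: (2/23) * 4 = 8/23
  D: (14/23) * 2 = 28/23
  E: (4/23) * 3 = 12/23
  B: (3/23) * 3 = 9/23
Sum = (8 + 28 + 12 + 9)/23 = 57/23

L = 57/23 = 2.4783 bits/symbol


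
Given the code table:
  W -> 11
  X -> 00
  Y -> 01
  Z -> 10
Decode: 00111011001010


Decoding:
00 -> X
11 -> W
10 -> Z
11 -> W
00 -> X
10 -> Z
10 -> Z


Result: XWZWXZZ


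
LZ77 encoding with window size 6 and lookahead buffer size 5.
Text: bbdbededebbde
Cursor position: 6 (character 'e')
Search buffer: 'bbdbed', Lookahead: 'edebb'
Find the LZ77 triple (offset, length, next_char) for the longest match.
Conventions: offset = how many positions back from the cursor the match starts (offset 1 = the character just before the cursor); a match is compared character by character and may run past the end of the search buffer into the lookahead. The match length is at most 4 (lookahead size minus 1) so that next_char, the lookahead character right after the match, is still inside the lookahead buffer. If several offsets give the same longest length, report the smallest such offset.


Try each offset into the search buffer:
  offset=1 (pos 5, char 'd'): match length 0
  offset=2 (pos 4, char 'e'): match length 3
  offset=3 (pos 3, char 'b'): match length 0
  offset=4 (pos 2, char 'd'): match length 0
  offset=5 (pos 1, char 'b'): match length 0
  offset=6 (pos 0, char 'b'): match length 0
Longest match has length 3 at offset 2.
next_char = character at position 6 + 3 = 9 -> 'b'

Best match: offset=2, length=3 (matching 'ede' starting at position 4)
LZ77 triple: (2, 3, 'b')


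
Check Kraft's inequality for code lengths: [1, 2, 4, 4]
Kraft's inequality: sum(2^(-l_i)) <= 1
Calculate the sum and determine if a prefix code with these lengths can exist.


Sum = 2^(-1) + 2^(-2) + 2^(-4) + 2^(-4)
    = 0.5 + 0.25 + 0.0625 + 0.0625
    = 14/16 = 0.875
Since 0.875 <= 1, Kraft's inequality IS satisfied.
A prefix code with these lengths CAN exist.

Kraft sum = 0.875. Satisfied.


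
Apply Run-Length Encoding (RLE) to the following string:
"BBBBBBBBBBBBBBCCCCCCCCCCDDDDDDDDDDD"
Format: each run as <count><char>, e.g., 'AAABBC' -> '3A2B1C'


Scanning runs left to right:
  i=0: run of 'B' x 14 -> '14B'
  i=14: run of 'C' x 10 -> '10C'
  i=24: run of 'D' x 11 -> '11D'

RLE = 14B10C11D


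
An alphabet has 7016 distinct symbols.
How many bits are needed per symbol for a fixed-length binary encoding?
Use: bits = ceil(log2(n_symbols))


log2(7016) = 12.7764
Bracket: 2^12 = 4096 < 7016 <= 2^13 = 8192
So ceil(log2(7016)) = 13

bits = ceil(log2(7016)) = ceil(12.7764) = 13 bits


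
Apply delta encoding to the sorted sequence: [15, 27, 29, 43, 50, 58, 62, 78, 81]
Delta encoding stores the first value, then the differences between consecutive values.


First value: 15
Deltas:
  27 - 15 = 12
  29 - 27 = 2
  43 - 29 = 14
  50 - 43 = 7
  58 - 50 = 8
  62 - 58 = 4
  78 - 62 = 16
  81 - 78 = 3


Delta encoded: [15, 12, 2, 14, 7, 8, 4, 16, 3]


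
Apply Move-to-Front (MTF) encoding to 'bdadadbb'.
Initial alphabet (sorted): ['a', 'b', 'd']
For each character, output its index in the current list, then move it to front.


MTF encoding:
'b': index 1 in ['a', 'b', 'd'] -> ['b', 'a', 'd']
'd': index 2 in ['b', 'a', 'd'] -> ['d', 'b', 'a']
'a': index 2 in ['d', 'b', 'a'] -> ['a', 'd', 'b']
'd': index 1 in ['a', 'd', 'b'] -> ['d', 'a', 'b']
'a': index 1 in ['d', 'a', 'b'] -> ['a', 'd', 'b']
'd': index 1 in ['a', 'd', 'b'] -> ['d', 'a', 'b']
'b': index 2 in ['d', 'a', 'b'] -> ['b', 'd', 'a']
'b': index 0 in ['b', 'd', 'a'] -> ['b', 'd', 'a']


Output: [1, 2, 2, 1, 1, 1, 2, 0]


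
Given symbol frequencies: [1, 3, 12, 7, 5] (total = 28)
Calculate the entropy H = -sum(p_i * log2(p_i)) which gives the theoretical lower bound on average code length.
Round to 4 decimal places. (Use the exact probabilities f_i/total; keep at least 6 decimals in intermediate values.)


Per-symbol terms -p_i * log2(p_i) with p_i = f_i/28:
  p = 1/28 = 0.035714: log2(p) = -4.807355, -p*log2(p) = 0.171691
  p = 3/28 = 0.107143: log2(p) = -3.222392, -p*log2(p) = 0.345256
  p = 12/28 = 0.428571: log2(p) = -1.222392, -p*log2(p) = 0.523882
  p = 7/28 = 0.250000: log2(p) = -2.000000, -p*log2(p) = 0.500000
  p = 5/28 = 0.178571: log2(p) = -2.485427, -p*log2(p) = 0.443826
H = 0.171691 + 0.345256 + 0.523882 + 0.500000 + 0.443826 = 1.984655

H = 1.9847 bits/symbol


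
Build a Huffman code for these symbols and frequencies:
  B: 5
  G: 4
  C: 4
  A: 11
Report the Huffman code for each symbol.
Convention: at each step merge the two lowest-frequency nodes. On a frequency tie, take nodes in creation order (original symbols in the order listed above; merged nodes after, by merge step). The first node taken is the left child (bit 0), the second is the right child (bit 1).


Huffman tree construction:
Step 1: Merge G(4) + C(4) = 8
Step 2: Merge B(5) + (G+C)(8) = 13
Step 3: Merge A(11) + (B+(G+C))(13) = 24
Read each symbol's code off the tree from the root (left child = 0, right child = 1).

Codes:
  B: 10 (length 2)
  G: 110 (length 3)
  C: 111 (length 3)
  A: 0 (length 1)
Average code length: 45/24 = 1.8750 bits/symbol


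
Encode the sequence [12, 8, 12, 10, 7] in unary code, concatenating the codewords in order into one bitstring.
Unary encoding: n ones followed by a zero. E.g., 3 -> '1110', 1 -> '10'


Encode each number as n ones followed by a terminating 0:
  12 -> 1111111111110 (13 bits)
  8 -> 111111110 (9 bits)
  12 -> 1111111111110 (13 bits)
  10 -> 11111111110 (11 bits)
  7 -> 11111110 (8 bits)
Total length = 13 + 9 + 13 + 11 + 8 = 54 bits.

Unary([12, 8, 12, 10, 7]) = 111111111111011111111011111111111101111111111011111110 (54 bits)


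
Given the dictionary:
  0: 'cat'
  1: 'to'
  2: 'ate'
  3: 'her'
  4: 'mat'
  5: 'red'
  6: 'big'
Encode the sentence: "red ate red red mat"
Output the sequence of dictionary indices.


Look up each word in the dictionary:
  'red' -> 5
  'ate' -> 2
  'red' -> 5
  'red' -> 5
  'mat' -> 4

Encoded: [5, 2, 5, 5, 4]


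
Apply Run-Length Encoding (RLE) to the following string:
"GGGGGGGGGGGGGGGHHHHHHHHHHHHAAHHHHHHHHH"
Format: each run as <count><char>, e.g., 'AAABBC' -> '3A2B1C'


Scanning runs left to right:
  i=0: run of 'G' x 15 -> '15G'
  i=15: run of 'H' x 12 -> '12H'
  i=27: run of 'A' x 2 -> '2A'
  i=29: run of 'H' x 9 -> '9H'

RLE = 15G12H2A9H


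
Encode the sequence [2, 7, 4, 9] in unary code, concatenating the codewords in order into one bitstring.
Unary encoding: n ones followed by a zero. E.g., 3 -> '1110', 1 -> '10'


Encode each number as n ones followed by a terminating 0:
  2 -> 110 (3 bits)
  7 -> 11111110 (8 bits)
  4 -> 11110 (5 bits)
  9 -> 1111111110 (10 bits)
Total length = 3 + 8 + 5 + 10 = 26 bits.

Unary([2, 7, 4, 9]) = 11011111110111101111111110 (26 bits)


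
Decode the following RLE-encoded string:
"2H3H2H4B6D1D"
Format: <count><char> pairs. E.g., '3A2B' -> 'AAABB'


Expanding each <count><char> pair:
  2H -> 'HH'
  3H -> 'HHH'
  2H -> 'HH'
  4B -> 'BBBB'
  6D -> 'DDDDDD'
  1D -> 'D'

Decoded = HHHHHHHBBBBDDDDDDD


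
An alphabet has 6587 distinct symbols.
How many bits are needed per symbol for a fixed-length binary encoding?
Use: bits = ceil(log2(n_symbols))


log2(6587) = 12.6854
Bracket: 2^12 = 4096 < 6587 <= 2^13 = 8192
So ceil(log2(6587)) = 13

bits = ceil(log2(6587)) = ceil(12.6854) = 13 bits


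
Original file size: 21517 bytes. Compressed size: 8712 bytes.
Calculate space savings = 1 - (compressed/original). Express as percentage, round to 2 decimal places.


ratio = compressed/original = 8712/21517 = 0.404889
savings = 1 - ratio = 1 - 0.404889 = 0.595111
as a percentage: 0.595111 * 100 = 59.51%

Space savings = 1 - 8712/21517 = 59.51%


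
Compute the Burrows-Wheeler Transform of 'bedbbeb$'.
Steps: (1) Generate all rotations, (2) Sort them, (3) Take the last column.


Rotations (sorted):
  0: $bedbbeb -> last char: b
  1: b$bedbbe -> last char: e
  2: bbeb$bed -> last char: d
  3: beb$bedb -> last char: b
  4: bedbbeb$ -> last char: $
  5: dbbeb$be -> last char: e
  6: eb$bedbb -> last char: b
  7: edbbeb$b -> last char: b


BWT = bedb$ebb


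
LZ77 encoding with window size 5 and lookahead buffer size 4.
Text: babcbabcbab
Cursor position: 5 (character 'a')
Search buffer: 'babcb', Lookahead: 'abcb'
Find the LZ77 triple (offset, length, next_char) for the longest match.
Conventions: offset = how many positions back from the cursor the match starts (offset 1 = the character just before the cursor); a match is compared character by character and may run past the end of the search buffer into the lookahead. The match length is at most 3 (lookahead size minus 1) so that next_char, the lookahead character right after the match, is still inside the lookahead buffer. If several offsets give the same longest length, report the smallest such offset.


Try each offset into the search buffer:
  offset=1 (pos 4, char 'b'): match length 0
  offset=2 (pos 3, char 'c'): match length 0
  offset=3 (pos 2, char 'b'): match length 0
  offset=4 (pos 1, char 'a'): match length 3
  offset=5 (pos 0, char 'b'): match length 0
Longest match has length 3 at offset 4.
next_char = character at position 5 + 3 = 8 -> 'b'

Best match: offset=4, length=3 (matching 'abc' starting at position 1)
LZ77 triple: (4, 3, 'b')


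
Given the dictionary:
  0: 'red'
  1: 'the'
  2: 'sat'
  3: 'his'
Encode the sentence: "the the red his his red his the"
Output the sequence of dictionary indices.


Look up each word in the dictionary:
  'the' -> 1
  'the' -> 1
  'red' -> 0
  'his' -> 3
  'his' -> 3
  'red' -> 0
  'his' -> 3
  'the' -> 1

Encoded: [1, 1, 0, 3, 3, 0, 3, 1]


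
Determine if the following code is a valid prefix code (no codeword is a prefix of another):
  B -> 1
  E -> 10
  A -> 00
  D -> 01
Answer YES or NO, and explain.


Checking each pair (does one codeword prefix another?):
  B='1' vs E='10': prefix -- VIOLATION

NO -- this is NOT a valid prefix code. B (1) is a prefix of E (10).


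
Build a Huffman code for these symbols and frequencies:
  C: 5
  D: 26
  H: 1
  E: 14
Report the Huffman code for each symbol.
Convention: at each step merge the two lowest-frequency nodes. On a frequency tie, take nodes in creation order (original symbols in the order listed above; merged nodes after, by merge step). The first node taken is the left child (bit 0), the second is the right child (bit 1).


Huffman tree construction:
Step 1: Merge H(1) + C(5) = 6
Step 2: Merge (H+C)(6) + E(14) = 20
Step 3: Merge ((H+C)+E)(20) + D(26) = 46
Read each symbol's code off the tree from the root (left child = 0, right child = 1).

Codes:
  C: 001 (length 3)
  D: 1 (length 1)
  H: 000 (length 3)
  E: 01 (length 2)
Average code length: 72/46 = 1.5652 bits/symbol


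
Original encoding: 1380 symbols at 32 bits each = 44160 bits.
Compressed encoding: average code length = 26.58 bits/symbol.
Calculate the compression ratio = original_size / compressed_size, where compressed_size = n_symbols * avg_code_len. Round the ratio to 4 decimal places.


original_size = n_symbols * orig_bits = 1380 * 32 = 44160 bits
compressed_size = n_symbols * avg_code_len = 1380 * 26.58 = 36680.4 bits
ratio = original_size / compressed_size = 44160 / 36680.4 = 1.2039

Compression ratio = 1.2039


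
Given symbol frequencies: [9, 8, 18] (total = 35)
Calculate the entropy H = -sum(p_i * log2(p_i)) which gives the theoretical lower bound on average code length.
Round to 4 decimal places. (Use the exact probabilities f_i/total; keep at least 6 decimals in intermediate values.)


Per-symbol terms -p_i * log2(p_i) with p_i = f_i/35:
  p = 9/35 = 0.257143: log2(p) = -1.959358, -p*log2(p) = 0.503835
  p = 8/35 = 0.228571: log2(p) = -2.129283, -p*log2(p) = 0.486693
  p = 18/35 = 0.514286: log2(p) = -0.959358, -p*log2(p) = 0.493384
H = 0.503835 + 0.486693 + 0.493384 = 1.483912

H = 1.4839 bits/symbol


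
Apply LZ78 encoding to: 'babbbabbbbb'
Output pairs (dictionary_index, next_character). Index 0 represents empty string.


LZ78 encoding steps:
Dictionary: {0: ''}
Step 1: w='' (idx 0), next='b' -> output (0, 'b'), add 'b' as idx 1
Step 2: w='' (idx 0), next='a' -> output (0, 'a'), add 'a' as idx 2
Step 3: w='b' (idx 1), next='b' -> output (1, 'b'), add 'bb' as idx 3
Step 4: w='b' (idx 1), next='a' -> output (1, 'a'), add 'ba' as idx 4
Step 5: w='bb' (idx 3), next='b' -> output (3, 'b'), add 'bbb' as idx 5
Step 6: w='bb' (idx 3), end of input -> output (3, '')


Encoded: [(0, 'b'), (0, 'a'), (1, 'b'), (1, 'a'), (3, 'b'), (3, '')]


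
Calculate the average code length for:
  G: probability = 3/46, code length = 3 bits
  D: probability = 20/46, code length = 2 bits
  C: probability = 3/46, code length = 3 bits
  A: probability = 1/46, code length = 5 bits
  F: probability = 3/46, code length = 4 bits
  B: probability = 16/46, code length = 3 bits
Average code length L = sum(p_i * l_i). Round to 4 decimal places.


Weighted contributions p_i * l_i:
  G: (3/46) * 3 = 9/46
  D: (20/46) * 2 = 40/46
  C: (3/46) * 3 = 9/46
  A: (1/46) * 5 = 5/46
  F: (3/46) * 4 = 12/46
  B: (16/46) * 3 = 48/46
Sum = (9 + 40 + 9 + 5 + 12 + 48)/46 = 123/46

L = 123/46 = 2.6739 bits/symbol


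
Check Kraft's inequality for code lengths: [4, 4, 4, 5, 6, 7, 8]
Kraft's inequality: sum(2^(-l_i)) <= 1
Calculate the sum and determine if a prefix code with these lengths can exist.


Sum = 2^(-4) + 2^(-4) + 2^(-4) + 2^(-5) + 2^(-6) + 2^(-7) + 2^(-8)
    = 0.0625 + 0.0625 + 0.0625 + 0.03125 + 0.015625 + 0.0078125 + 0.00390625
    = 63/256 = 0.24609375
Since 0.24609375 <= 1, Kraft's inequality IS satisfied.
A prefix code with these lengths CAN exist.

Kraft sum = 0.24609375. Satisfied.


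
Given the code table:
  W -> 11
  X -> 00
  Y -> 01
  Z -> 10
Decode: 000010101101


Decoding:
00 -> X
00 -> X
10 -> Z
10 -> Z
11 -> W
01 -> Y


Result: XXZZWY


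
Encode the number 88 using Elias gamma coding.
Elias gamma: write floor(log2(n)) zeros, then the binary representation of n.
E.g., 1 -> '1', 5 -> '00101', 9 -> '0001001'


num_bits = floor(log2(88)) + 1 = 7
leading_zeros = num_bits - 1 = 6
binary(88) = 1011000

Elias gamma(88) = '000000' + '1011000' = 0000001011000 (13 bits)


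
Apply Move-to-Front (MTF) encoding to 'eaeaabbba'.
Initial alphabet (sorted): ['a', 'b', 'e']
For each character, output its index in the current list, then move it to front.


MTF encoding:
'e': index 2 in ['a', 'b', 'e'] -> ['e', 'a', 'b']
'a': index 1 in ['e', 'a', 'b'] -> ['a', 'e', 'b']
'e': index 1 in ['a', 'e', 'b'] -> ['e', 'a', 'b']
'a': index 1 in ['e', 'a', 'b'] -> ['a', 'e', 'b']
'a': index 0 in ['a', 'e', 'b'] -> ['a', 'e', 'b']
'b': index 2 in ['a', 'e', 'b'] -> ['b', 'a', 'e']
'b': index 0 in ['b', 'a', 'e'] -> ['b', 'a', 'e']
'b': index 0 in ['b', 'a', 'e'] -> ['b', 'a', 'e']
'a': index 1 in ['b', 'a', 'e'] -> ['a', 'b', 'e']


Output: [2, 1, 1, 1, 0, 2, 0, 0, 1]


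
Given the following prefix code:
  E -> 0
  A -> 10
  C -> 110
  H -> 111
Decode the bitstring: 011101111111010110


Decoding step by step:
Bits 0 -> E
Bits 111 -> H
Bits 0 -> E
Bits 111 -> H
Bits 111 -> H
Bits 10 -> A
Bits 10 -> A
Bits 110 -> C


Decoded message: EHEHHAAC


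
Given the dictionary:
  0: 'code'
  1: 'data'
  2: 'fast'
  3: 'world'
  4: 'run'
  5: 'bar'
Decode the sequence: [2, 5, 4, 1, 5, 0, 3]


Look up each index in the dictionary:
  2 -> 'fast'
  5 -> 'bar'
  4 -> 'run'
  1 -> 'data'
  5 -> 'bar'
  0 -> 'code'
  3 -> 'world'

Decoded: "fast bar run data bar code world"


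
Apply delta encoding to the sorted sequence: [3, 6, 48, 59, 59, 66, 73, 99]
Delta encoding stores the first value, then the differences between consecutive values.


First value: 3
Deltas:
  6 - 3 = 3
  48 - 6 = 42
  59 - 48 = 11
  59 - 59 = 0
  66 - 59 = 7
  73 - 66 = 7
  99 - 73 = 26


Delta encoded: [3, 3, 42, 11, 0, 7, 7, 26]


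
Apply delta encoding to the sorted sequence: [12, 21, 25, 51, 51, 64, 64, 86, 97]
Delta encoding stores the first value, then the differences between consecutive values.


First value: 12
Deltas:
  21 - 12 = 9
  25 - 21 = 4
  51 - 25 = 26
  51 - 51 = 0
  64 - 51 = 13
  64 - 64 = 0
  86 - 64 = 22
  97 - 86 = 11


Delta encoded: [12, 9, 4, 26, 0, 13, 0, 22, 11]


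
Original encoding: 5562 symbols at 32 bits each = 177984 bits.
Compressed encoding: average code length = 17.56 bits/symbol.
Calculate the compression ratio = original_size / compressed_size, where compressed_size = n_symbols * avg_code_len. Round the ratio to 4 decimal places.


original_size = n_symbols * orig_bits = 5562 * 32 = 177984 bits
compressed_size = n_symbols * avg_code_len = 5562 * 17.56 = 97668.72 bits
ratio = original_size / compressed_size = 177984 / 97668.72 = 1.8223

Compression ratio = 1.8223


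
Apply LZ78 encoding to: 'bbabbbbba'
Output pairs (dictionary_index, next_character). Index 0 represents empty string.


LZ78 encoding steps:
Dictionary: {0: ''}
Step 1: w='' (idx 0), next='b' -> output (0, 'b'), add 'b' as idx 1
Step 2: w='b' (idx 1), next='a' -> output (1, 'a'), add 'ba' as idx 2
Step 3: w='b' (idx 1), next='b' -> output (1, 'b'), add 'bb' as idx 3
Step 4: w='bb' (idx 3), next='b' -> output (3, 'b'), add 'bbb' as idx 4
Step 5: w='' (idx 0), next='a' -> output (0, 'a'), add 'a' as idx 5


Encoded: [(0, 'b'), (1, 'a'), (1, 'b'), (3, 'b'), (0, 'a')]


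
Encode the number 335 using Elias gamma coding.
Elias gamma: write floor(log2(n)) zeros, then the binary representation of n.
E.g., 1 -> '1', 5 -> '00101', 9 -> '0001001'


num_bits = floor(log2(335)) + 1 = 9
leading_zeros = num_bits - 1 = 8
binary(335) = 101001111

Elias gamma(335) = '00000000' + '101001111' = 00000000101001111 (17 bits)


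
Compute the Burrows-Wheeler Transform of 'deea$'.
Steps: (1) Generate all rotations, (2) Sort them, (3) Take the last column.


Rotations (sorted):
  0: $deea -> last char: a
  1: a$dee -> last char: e
  2: deea$ -> last char: $
  3: ea$de -> last char: e
  4: eea$d -> last char: d


BWT = ae$ed


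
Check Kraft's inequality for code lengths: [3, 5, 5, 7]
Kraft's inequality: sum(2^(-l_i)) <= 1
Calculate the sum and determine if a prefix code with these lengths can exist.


Sum = 2^(-3) + 2^(-5) + 2^(-5) + 2^(-7)
    = 0.125 + 0.03125 + 0.03125 + 0.0078125
    = 25/128 = 0.1953125
Since 0.1953125 <= 1, Kraft's inequality IS satisfied.
A prefix code with these lengths CAN exist.

Kraft sum = 0.1953125. Satisfied.


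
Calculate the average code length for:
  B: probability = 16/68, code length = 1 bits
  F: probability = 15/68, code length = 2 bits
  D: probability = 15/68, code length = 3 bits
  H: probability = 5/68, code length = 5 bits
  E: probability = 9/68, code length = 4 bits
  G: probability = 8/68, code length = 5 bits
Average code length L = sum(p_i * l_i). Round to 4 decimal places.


Weighted contributions p_i * l_i:
  B: (16/68) * 1 = 16/68
  F: (15/68) * 2 = 30/68
  D: (15/68) * 3 = 45/68
  H: (5/68) * 5 = 25/68
  E: (9/68) * 4 = 36/68
  G: (8/68) * 5 = 40/68
Sum = (16 + 30 + 45 + 25 + 36 + 40)/68 = 192/68

L = 192/68 = 2.8235 bits/symbol


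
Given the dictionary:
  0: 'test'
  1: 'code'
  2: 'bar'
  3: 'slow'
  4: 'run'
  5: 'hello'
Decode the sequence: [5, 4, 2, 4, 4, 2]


Look up each index in the dictionary:
  5 -> 'hello'
  4 -> 'run'
  2 -> 'bar'
  4 -> 'run'
  4 -> 'run'
  2 -> 'bar'

Decoded: "hello run bar run run bar"


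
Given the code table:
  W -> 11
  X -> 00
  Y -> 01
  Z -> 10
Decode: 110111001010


Decoding:
11 -> W
01 -> Y
11 -> W
00 -> X
10 -> Z
10 -> Z


Result: WYWXZZ


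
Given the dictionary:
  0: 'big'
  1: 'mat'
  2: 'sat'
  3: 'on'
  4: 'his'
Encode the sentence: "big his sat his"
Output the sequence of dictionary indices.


Look up each word in the dictionary:
  'big' -> 0
  'his' -> 4
  'sat' -> 2
  'his' -> 4

Encoded: [0, 4, 2, 4]


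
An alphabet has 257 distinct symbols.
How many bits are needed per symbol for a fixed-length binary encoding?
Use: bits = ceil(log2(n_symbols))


log2(257) = 8.0056
Bracket: 2^8 = 256 < 257 <= 2^9 = 512
So ceil(log2(257)) = 9

bits = ceil(log2(257)) = ceil(8.0056) = 9 bits


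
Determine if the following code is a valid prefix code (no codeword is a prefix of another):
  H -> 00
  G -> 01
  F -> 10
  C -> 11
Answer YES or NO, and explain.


Checking each pair (does one codeword prefix another?):
  H='00' vs G='01': no prefix
  H='00' vs F='10': no prefix
  H='00' vs C='11': no prefix
  G='01' vs H='00': no prefix
  G='01' vs F='10': no prefix
  G='01' vs C='11': no prefix
  F='10' vs H='00': no prefix
  F='10' vs G='01': no prefix
  F='10' vs C='11': no prefix
  C='11' vs H='00': no prefix
  C='11' vs G='01': no prefix
  C='11' vs F='10': no prefix
No violation found over all pairs.

YES -- this is a valid prefix code. No codeword is a prefix of any other codeword.


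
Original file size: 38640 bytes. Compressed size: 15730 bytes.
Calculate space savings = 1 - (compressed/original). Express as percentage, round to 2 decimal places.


ratio = compressed/original = 15730/38640 = 0.407091
savings = 1 - ratio = 1 - 0.407091 = 0.592909
as a percentage: 0.592909 * 100 = 59.29%

Space savings = 1 - 15730/38640 = 59.29%


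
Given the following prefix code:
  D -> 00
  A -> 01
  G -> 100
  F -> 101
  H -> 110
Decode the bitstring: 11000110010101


Decoding step by step:
Bits 110 -> H
Bits 00 -> D
Bits 110 -> H
Bits 01 -> A
Bits 01 -> A
Bits 01 -> A


Decoded message: HDHAAA


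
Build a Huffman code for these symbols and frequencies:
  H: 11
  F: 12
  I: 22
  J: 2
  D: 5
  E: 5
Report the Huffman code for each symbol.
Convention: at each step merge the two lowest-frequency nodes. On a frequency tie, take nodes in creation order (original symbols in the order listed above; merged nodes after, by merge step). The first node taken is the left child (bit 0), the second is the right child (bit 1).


Huffman tree construction:
Step 1: Merge J(2) + D(5) = 7
Step 2: Merge E(5) + (J+D)(7) = 12
Step 3: Merge H(11) + F(12) = 23
Step 4: Merge (E+(J+D))(12) + I(22) = 34
Step 5: Merge (H+F)(23) + ((E+(J+D))+I)(34) = 57
Read each symbol's code off the tree from the root (left child = 0, right child = 1).

Codes:
  H: 00 (length 2)
  F: 01 (length 2)
  I: 11 (length 2)
  J: 1010 (length 4)
  D: 1011 (length 4)
  E: 100 (length 3)
Average code length: 133/57 = 2.3333 bits/symbol


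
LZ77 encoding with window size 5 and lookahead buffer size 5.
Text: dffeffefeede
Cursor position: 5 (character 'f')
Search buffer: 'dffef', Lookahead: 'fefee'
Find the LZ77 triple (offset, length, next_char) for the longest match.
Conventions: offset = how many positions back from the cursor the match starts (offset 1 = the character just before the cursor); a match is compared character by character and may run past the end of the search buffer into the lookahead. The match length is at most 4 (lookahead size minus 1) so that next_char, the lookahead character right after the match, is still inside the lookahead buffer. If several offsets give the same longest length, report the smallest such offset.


Try each offset into the search buffer:
  offset=1 (pos 4, char 'f'): match length 1
  offset=2 (pos 3, char 'e'): match length 0
  offset=3 (pos 2, char 'f'): match length 3
  offset=4 (pos 1, char 'f'): match length 1
  offset=5 (pos 0, char 'd'): match length 0
Longest match has length 3 at offset 3.
next_char = character at position 5 + 3 = 8 -> 'e'

Best match: offset=3, length=3 (matching 'fef' starting at position 2)
LZ77 triple: (3, 3, 'e')


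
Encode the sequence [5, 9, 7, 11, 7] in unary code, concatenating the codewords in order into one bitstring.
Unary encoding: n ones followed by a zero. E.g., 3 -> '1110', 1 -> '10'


Encode each number as n ones followed by a terminating 0:
  5 -> 111110 (6 bits)
  9 -> 1111111110 (10 bits)
  7 -> 11111110 (8 bits)
  11 -> 111111111110 (12 bits)
  7 -> 11111110 (8 bits)
Total length = 6 + 10 + 8 + 12 + 8 = 44 bits.

Unary([5, 9, 7, 11, 7]) = 11111011111111101111111011111111111011111110 (44 bits)


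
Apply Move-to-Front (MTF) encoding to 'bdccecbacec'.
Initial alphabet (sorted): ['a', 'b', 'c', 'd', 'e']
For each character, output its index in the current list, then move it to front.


MTF encoding:
'b': index 1 in ['a', 'b', 'c', 'd', 'e'] -> ['b', 'a', 'c', 'd', 'e']
'd': index 3 in ['b', 'a', 'c', 'd', 'e'] -> ['d', 'b', 'a', 'c', 'e']
'c': index 3 in ['d', 'b', 'a', 'c', 'e'] -> ['c', 'd', 'b', 'a', 'e']
'c': index 0 in ['c', 'd', 'b', 'a', 'e'] -> ['c', 'd', 'b', 'a', 'e']
'e': index 4 in ['c', 'd', 'b', 'a', 'e'] -> ['e', 'c', 'd', 'b', 'a']
'c': index 1 in ['e', 'c', 'd', 'b', 'a'] -> ['c', 'e', 'd', 'b', 'a']
'b': index 3 in ['c', 'e', 'd', 'b', 'a'] -> ['b', 'c', 'e', 'd', 'a']
'a': index 4 in ['b', 'c', 'e', 'd', 'a'] -> ['a', 'b', 'c', 'e', 'd']
'c': index 2 in ['a', 'b', 'c', 'e', 'd'] -> ['c', 'a', 'b', 'e', 'd']
'e': index 3 in ['c', 'a', 'b', 'e', 'd'] -> ['e', 'c', 'a', 'b', 'd']
'c': index 1 in ['e', 'c', 'a', 'b', 'd'] -> ['c', 'e', 'a', 'b', 'd']


Output: [1, 3, 3, 0, 4, 1, 3, 4, 2, 3, 1]


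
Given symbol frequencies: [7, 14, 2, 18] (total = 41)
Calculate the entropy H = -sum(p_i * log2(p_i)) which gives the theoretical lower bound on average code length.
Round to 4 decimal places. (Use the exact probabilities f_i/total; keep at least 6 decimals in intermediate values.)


Per-symbol terms -p_i * log2(p_i) with p_i = f_i/41:
  p = 7/41 = 0.170732: log2(p) = -2.550197, -p*log2(p) = 0.435400
  p = 14/41 = 0.341463: log2(p) = -1.550197, -p*log2(p) = 0.529336
  p = 2/41 = 0.048780: log2(p) = -4.357552, -p*log2(p) = 0.212564
  p = 18/41 = 0.439024: log2(p) = -1.187627, -p*log2(p) = 0.521397
H = 0.435400 + 0.529336 + 0.212564 + 0.521397 = 1.698697

H = 1.6987 bits/symbol


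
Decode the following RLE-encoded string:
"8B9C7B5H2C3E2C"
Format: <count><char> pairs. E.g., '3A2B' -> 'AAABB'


Expanding each <count><char> pair:
  8B -> 'BBBBBBBB'
  9C -> 'CCCCCCCCC'
  7B -> 'BBBBBBB'
  5H -> 'HHHHH'
  2C -> 'CC'
  3E -> 'EEE'
  2C -> 'CC'

Decoded = BBBBBBBBCCCCCCCCCBBBBBBBHHHHHCCEEECC


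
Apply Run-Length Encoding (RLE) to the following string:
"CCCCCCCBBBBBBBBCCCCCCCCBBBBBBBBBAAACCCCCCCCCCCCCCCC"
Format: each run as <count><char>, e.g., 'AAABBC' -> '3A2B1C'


Scanning runs left to right:
  i=0: run of 'C' x 7 -> '7C'
  i=7: run of 'B' x 8 -> '8B'
  i=15: run of 'C' x 8 -> '8C'
  i=23: run of 'B' x 9 -> '9B'
  i=32: run of 'A' x 3 -> '3A'
  i=35: run of 'C' x 16 -> '16C'

RLE = 7C8B8C9B3A16C


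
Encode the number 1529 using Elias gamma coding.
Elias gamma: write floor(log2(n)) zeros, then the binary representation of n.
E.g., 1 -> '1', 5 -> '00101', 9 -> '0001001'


num_bits = floor(log2(1529)) + 1 = 11
leading_zeros = num_bits - 1 = 10
binary(1529) = 10111111001

Elias gamma(1529) = '0000000000' + '10111111001' = 000000000010111111001 (21 bits)


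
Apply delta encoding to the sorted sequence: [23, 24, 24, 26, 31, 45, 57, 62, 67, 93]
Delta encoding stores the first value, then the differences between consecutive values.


First value: 23
Deltas:
  24 - 23 = 1
  24 - 24 = 0
  26 - 24 = 2
  31 - 26 = 5
  45 - 31 = 14
  57 - 45 = 12
  62 - 57 = 5
  67 - 62 = 5
  93 - 67 = 26


Delta encoded: [23, 1, 0, 2, 5, 14, 12, 5, 5, 26]


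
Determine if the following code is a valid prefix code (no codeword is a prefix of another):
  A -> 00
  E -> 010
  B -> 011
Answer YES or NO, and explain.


Checking each pair (does one codeword prefix another?):
  A='00' vs E='010': no prefix
  A='00' vs B='011': no prefix
  E='010' vs A='00': no prefix
  E='010' vs B='011': no prefix
  B='011' vs A='00': no prefix
  B='011' vs E='010': no prefix
No violation found over all pairs.

YES -- this is a valid prefix code. No codeword is a prefix of any other codeword.


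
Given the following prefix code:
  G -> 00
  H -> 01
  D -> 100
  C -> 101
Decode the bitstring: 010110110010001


Decoding step by step:
Bits 01 -> H
Bits 01 -> H
Bits 101 -> C
Bits 100 -> D
Bits 100 -> D
Bits 01 -> H


Decoded message: HHCDDH


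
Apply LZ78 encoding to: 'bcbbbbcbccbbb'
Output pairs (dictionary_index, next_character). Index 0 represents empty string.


LZ78 encoding steps:
Dictionary: {0: ''}
Step 1: w='' (idx 0), next='b' -> output (0, 'b'), add 'b' as idx 1
Step 2: w='' (idx 0), next='c' -> output (0, 'c'), add 'c' as idx 2
Step 3: w='b' (idx 1), next='b' -> output (1, 'b'), add 'bb' as idx 3
Step 4: w='bb' (idx 3), next='c' -> output (3, 'c'), add 'bbc' as idx 4
Step 5: w='b' (idx 1), next='c' -> output (1, 'c'), add 'bc' as idx 5
Step 6: w='c' (idx 2), next='b' -> output (2, 'b'), add 'cb' as idx 6
Step 7: w='bb' (idx 3), end of input -> output (3, '')


Encoded: [(0, 'b'), (0, 'c'), (1, 'b'), (3, 'c'), (1, 'c'), (2, 'b'), (3, '')]


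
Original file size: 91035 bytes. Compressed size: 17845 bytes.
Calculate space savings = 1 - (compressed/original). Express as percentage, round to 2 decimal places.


ratio = compressed/original = 17845/91035 = 0.196024
savings = 1 - ratio = 1 - 0.196024 = 0.803976
as a percentage: 0.803976 * 100 = 80.4%

Space savings = 1 - 17845/91035 = 80.4%


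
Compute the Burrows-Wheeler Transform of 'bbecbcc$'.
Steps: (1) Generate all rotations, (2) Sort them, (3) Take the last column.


Rotations (sorted):
  0: $bbecbcc -> last char: c
  1: bbecbcc$ -> last char: $
  2: bcc$bbec -> last char: c
  3: becbcc$b -> last char: b
  4: c$bbecbc -> last char: c
  5: cbcc$bbe -> last char: e
  6: cc$bbecb -> last char: b
  7: ecbcc$bb -> last char: b


BWT = c$cbcebb


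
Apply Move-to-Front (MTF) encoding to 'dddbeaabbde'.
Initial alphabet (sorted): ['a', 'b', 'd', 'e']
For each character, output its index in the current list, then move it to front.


MTF encoding:
'd': index 2 in ['a', 'b', 'd', 'e'] -> ['d', 'a', 'b', 'e']
'd': index 0 in ['d', 'a', 'b', 'e'] -> ['d', 'a', 'b', 'e']
'd': index 0 in ['d', 'a', 'b', 'e'] -> ['d', 'a', 'b', 'e']
'b': index 2 in ['d', 'a', 'b', 'e'] -> ['b', 'd', 'a', 'e']
'e': index 3 in ['b', 'd', 'a', 'e'] -> ['e', 'b', 'd', 'a']
'a': index 3 in ['e', 'b', 'd', 'a'] -> ['a', 'e', 'b', 'd']
'a': index 0 in ['a', 'e', 'b', 'd'] -> ['a', 'e', 'b', 'd']
'b': index 2 in ['a', 'e', 'b', 'd'] -> ['b', 'a', 'e', 'd']
'b': index 0 in ['b', 'a', 'e', 'd'] -> ['b', 'a', 'e', 'd']
'd': index 3 in ['b', 'a', 'e', 'd'] -> ['d', 'b', 'a', 'e']
'e': index 3 in ['d', 'b', 'a', 'e'] -> ['e', 'd', 'b', 'a']


Output: [2, 0, 0, 2, 3, 3, 0, 2, 0, 3, 3]


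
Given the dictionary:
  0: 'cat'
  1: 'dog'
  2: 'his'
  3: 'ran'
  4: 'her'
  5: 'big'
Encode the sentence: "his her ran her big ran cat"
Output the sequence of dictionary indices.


Look up each word in the dictionary:
  'his' -> 2
  'her' -> 4
  'ran' -> 3
  'her' -> 4
  'big' -> 5
  'ran' -> 3
  'cat' -> 0

Encoded: [2, 4, 3, 4, 5, 3, 0]


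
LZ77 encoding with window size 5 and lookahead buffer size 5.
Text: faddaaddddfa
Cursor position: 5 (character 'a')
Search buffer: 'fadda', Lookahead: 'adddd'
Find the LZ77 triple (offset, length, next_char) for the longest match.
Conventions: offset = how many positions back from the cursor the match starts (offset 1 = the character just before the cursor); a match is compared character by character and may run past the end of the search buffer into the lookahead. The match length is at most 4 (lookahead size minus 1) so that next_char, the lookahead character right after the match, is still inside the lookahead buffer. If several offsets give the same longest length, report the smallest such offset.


Try each offset into the search buffer:
  offset=1 (pos 4, char 'a'): match length 1
  offset=2 (pos 3, char 'd'): match length 0
  offset=3 (pos 2, char 'd'): match length 0
  offset=4 (pos 1, char 'a'): match length 3
  offset=5 (pos 0, char 'f'): match length 0
Longest match has length 3 at offset 4.
next_char = character at position 5 + 3 = 8 -> 'd'

Best match: offset=4, length=3 (matching 'add' starting at position 1)
LZ77 triple: (4, 3, 'd')


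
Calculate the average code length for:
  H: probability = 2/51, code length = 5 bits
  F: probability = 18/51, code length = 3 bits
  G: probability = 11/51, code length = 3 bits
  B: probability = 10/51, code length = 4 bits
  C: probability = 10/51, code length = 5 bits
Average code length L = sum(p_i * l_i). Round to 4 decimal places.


Weighted contributions p_i * l_i:
  H: (2/51) * 5 = 10/51
  F: (18/51) * 3 = 54/51
  G: (11/51) * 3 = 33/51
  B: (10/51) * 4 = 40/51
  C: (10/51) * 5 = 50/51
Sum = (10 + 54 + 33 + 40 + 50)/51 = 187/51

L = 187/51 = 3.6667 bits/symbol


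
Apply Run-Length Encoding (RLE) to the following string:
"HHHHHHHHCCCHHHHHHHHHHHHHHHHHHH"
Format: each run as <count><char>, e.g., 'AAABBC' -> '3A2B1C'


Scanning runs left to right:
  i=0: run of 'H' x 8 -> '8H'
  i=8: run of 'C' x 3 -> '3C'
  i=11: run of 'H' x 19 -> '19H'

RLE = 8H3C19H


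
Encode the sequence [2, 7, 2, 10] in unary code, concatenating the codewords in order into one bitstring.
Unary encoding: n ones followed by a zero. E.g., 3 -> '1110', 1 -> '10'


Encode each number as n ones followed by a terminating 0:
  2 -> 110 (3 bits)
  7 -> 11111110 (8 bits)
  2 -> 110 (3 bits)
  10 -> 11111111110 (11 bits)
Total length = 3 + 8 + 3 + 11 = 25 bits.

Unary([2, 7, 2, 10]) = 1101111111011011111111110 (25 bits)


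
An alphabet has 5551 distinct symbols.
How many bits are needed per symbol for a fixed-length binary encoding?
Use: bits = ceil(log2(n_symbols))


log2(5551) = 12.4385
Bracket: 2^12 = 4096 < 5551 <= 2^13 = 8192
So ceil(log2(5551)) = 13

bits = ceil(log2(5551)) = ceil(12.4385) = 13 bits


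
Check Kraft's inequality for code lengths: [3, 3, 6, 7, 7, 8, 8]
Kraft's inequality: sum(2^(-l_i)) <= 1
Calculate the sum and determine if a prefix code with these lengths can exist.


Sum = 2^(-3) + 2^(-3) + 2^(-6) + 2^(-7) + 2^(-7) + 2^(-8) + 2^(-8)
    = 0.125 + 0.125 + 0.015625 + 0.0078125 + 0.0078125 + 0.00390625 + 0.00390625
    = 74/256 = 0.2890625
Since 0.2890625 <= 1, Kraft's inequality IS satisfied.
A prefix code with these lengths CAN exist.

Kraft sum = 0.2890625. Satisfied.
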